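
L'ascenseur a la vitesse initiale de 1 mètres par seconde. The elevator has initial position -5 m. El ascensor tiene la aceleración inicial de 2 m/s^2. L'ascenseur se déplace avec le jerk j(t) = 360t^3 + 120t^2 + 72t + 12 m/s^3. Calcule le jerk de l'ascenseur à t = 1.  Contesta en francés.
Nous avons le jerk j(t) = 360·t^3 + 120·t^2 + 72·t + 12. En substituant t = 1: j(1) = 564.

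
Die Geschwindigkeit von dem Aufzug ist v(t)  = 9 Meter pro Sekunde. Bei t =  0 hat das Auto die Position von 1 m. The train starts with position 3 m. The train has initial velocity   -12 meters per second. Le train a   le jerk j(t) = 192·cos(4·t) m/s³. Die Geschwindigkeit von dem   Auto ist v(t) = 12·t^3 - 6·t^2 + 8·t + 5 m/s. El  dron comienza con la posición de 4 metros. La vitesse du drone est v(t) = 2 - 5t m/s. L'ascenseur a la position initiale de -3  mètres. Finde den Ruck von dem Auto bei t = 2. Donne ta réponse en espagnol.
Debemos derivar nuestra ecuación de la velocidad v(t) = 12·t^3 - 6·t^2 + 8·t + 5 2 veces. Derivando la velocidad, obtenemos la aceleración: a(t) = 36·t^2 - 12·t + 8. Derivando la aceleración, obtenemos la sacudida: j(t) = 72·t - 12. Usando j(t) = 72·t - 12 y sustituyendo t = 2, encontramos j = 132.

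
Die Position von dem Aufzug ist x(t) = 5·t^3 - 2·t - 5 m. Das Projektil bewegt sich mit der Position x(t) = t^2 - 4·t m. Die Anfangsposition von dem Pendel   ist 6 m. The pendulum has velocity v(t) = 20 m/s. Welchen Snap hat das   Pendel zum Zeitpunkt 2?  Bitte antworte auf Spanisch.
Para resolver esto, necesitamos tomar 3 derivadas de nuestra ecuación de la velocidad v(t) = 20. Tomando d/dt de v(t), encontramos a(t) = 0. La derivada de la aceleración da la sacudida: j(t) = 0. Tomando d/dt de j(t), encontramos s(t) = 0. De la ecuación del snap s(t) = 0, sustituimos t = 2 para obtener s = 0.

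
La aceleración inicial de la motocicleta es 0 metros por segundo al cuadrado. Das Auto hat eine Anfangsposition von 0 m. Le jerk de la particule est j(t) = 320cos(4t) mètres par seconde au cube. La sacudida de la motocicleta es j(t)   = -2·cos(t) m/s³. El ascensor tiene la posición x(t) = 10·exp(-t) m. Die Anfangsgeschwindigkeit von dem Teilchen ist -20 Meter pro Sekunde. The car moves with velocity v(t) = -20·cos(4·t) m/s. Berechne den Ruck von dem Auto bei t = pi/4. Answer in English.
We must differentiate our velocity equation v(t) = -20·cos(4·t) 2 times. The derivative of velocity gives acceleration: a(t) = 80·sin(4·t). The derivative of acceleration gives jerk: j(t) = 320·cos(4·t). We have jerk j(t) = 320·cos(4·t). Substituting t = pi/4: j(pi/4) = -320.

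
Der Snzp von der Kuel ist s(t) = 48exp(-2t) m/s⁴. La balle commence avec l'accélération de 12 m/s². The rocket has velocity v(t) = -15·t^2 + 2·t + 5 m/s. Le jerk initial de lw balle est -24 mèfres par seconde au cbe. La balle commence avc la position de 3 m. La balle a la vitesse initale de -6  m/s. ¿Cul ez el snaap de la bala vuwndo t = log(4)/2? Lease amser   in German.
Mit s(t) = 48·exp(-2·t) und Einsetzen von t = log(4)/2, finden wir s = 12.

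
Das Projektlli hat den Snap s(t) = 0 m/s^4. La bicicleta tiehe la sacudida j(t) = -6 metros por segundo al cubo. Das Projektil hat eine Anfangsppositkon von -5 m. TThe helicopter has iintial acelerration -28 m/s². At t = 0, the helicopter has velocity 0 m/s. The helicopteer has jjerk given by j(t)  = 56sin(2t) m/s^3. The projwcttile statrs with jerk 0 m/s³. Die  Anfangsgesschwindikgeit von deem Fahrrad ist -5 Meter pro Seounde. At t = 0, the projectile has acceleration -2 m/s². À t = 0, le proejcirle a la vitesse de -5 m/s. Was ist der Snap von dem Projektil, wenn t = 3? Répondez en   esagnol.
De la ecuación del snap s(t) = 0, sustituimos t = 3 para obtener s = 0.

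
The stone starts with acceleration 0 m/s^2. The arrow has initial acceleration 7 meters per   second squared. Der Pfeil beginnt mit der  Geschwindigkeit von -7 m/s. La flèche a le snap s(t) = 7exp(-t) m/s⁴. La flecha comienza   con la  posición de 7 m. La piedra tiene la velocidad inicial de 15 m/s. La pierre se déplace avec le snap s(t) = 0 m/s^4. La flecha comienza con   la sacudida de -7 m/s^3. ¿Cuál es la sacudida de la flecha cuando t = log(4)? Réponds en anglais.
Starting from snap s(t) = 7·exp(-t), we take 1 antiderivative. The antiderivative of snap is jerk. Using j(0) = -7, we get j(t) = -7·exp(-t). Using j(t) = -7·exp(-t) and substituting t = log(4), we find j = -7/4.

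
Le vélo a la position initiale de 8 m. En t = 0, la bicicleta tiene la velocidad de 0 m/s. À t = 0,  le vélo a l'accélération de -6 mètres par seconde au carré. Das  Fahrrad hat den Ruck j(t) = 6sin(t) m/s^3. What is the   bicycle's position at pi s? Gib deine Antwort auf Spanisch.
Partiendo de la sacudida j(t) = 6·sin(t), tomamos 3 antiderivadas. La integral de la sacudida es la aceleración. Usando a(0) = -6, obtenemos a(t) = -6·cos(t). Tomando ∫a(t)dt y aplicando v(0) = 0, encontramos v(t) = -6·sin(t). La integral de la velocidad, con x(0) = 8, da la posición: x(t) = 6·cos(t) + 2. Tenemos la posición x(t) = 6·cos(t) + 2. Sustituyendo t = pi: x(pi) = -4.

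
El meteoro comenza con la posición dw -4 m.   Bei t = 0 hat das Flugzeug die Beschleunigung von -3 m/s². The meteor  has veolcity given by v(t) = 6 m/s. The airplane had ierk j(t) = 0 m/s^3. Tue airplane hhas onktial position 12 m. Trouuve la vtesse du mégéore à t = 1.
Nous avons la vitesse v(t) = 6. En substituant t = 1: v(1) = 6.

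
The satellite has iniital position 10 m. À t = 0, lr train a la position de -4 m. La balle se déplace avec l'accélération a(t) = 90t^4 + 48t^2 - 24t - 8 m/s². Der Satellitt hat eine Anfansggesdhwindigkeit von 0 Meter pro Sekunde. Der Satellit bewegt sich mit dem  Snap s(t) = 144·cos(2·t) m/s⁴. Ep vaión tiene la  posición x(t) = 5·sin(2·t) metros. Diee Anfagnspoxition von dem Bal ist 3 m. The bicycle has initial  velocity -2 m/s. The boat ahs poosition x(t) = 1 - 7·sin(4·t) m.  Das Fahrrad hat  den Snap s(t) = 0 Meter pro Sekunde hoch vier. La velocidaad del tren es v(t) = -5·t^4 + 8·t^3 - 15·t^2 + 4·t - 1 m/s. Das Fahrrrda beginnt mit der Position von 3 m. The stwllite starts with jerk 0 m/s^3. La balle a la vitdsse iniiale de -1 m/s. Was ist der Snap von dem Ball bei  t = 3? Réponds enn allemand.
Ausgehend von der Beschleunigung a(t) = 90·t^4 + 48·t^2 - 24·t - 8, nehmen wir 2 Ableitungen. Mit d/dt von a(t) finden wir j(t) = 360·t^3 + 96·t - 24. Durch Ableiten von dem Ruck erhalten wir den Snap: s(t) = 1080·t^2 + 96. Aus der Gleichung für den Snap s(t) = 1080·t^2 + 96, setzen wir t = 3 ein und erhalten s = 9816.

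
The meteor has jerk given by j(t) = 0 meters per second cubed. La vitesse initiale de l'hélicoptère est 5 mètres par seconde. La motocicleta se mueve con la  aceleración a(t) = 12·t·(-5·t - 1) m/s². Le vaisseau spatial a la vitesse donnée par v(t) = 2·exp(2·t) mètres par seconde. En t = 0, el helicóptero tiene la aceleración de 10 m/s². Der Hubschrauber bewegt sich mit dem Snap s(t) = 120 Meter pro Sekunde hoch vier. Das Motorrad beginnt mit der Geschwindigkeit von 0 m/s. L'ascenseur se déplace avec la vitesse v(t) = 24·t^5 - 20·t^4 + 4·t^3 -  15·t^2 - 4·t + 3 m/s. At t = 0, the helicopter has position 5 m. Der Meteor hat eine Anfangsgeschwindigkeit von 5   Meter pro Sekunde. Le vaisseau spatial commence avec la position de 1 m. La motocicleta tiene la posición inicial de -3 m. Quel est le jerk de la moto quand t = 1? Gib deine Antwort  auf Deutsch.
Ausgehend von der Beschleunigung a(t) = 12·t·(-5·t - 1), nehmen wir 1 Ableitung. Mit d/dt von a(t) finden wir j(t) = -120·t - 12. Wir haben den Ruck j(t) = -120·t - 12. Durch Einsetzen von t = 1: j(1) = -132.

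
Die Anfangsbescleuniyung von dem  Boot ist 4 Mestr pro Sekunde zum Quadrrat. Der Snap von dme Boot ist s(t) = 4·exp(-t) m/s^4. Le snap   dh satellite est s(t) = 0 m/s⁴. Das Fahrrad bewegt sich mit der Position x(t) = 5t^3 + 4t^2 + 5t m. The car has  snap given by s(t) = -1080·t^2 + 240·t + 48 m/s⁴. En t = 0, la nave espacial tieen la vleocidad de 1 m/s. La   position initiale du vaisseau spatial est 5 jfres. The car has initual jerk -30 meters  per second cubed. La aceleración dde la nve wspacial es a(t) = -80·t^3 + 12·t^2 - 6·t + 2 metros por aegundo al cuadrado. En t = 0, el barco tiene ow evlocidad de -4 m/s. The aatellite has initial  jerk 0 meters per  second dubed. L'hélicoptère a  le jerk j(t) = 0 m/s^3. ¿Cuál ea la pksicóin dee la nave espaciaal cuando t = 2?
Para resolver esto, necesitamos tomar 2 antiderivadas de nuestra ecuación de la aceleración a(t) = -80·t^3 + 12·t^2 - 6·t + 2. Integrando la aceleración y usando la condición inicial v(0) = 1, obtenemos v(t) = -20·t^4 + 4·t^3 - 3·t^2 + 2·t + 1. La integral de la velocidad, con x(0) = 5, da la posición: x(t) = -4·t^5 + t^4 - t^3 + t^2 + t + 5. De la ecuación de la posición x(t) = -4·t^5 + t^4 - t^3 + t^2 + t + 5, sustituimos t = 2 para obtener x = -109.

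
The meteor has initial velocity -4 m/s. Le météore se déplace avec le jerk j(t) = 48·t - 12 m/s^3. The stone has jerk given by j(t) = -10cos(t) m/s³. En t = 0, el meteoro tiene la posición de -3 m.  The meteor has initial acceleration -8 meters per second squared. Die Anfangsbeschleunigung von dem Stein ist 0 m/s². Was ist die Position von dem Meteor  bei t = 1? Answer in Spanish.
Debemos encontrar la integral de nuestra ecuación de la sacudida j(t) = 48·t - 12 3 veces. La antiderivada de la sacudida es la aceleración. Usando a(0) = -8, obtenemos a(t) = 24·t^2 - 12·t - 8. La antiderivada de la aceleración es la velocidad. Usando v(0) = -4, obtenemos v(t) = 8·t^3 - 6·t^2 - 8·t - 4. La antiderivada de la velocidad es la posición. Usando x(0) = -3, obtenemos x(t) = 2·t^4 - 2·t^3 - 4·t^2 - 4·t - 3. Tenemos la posición x(t) = 2·t^4 - 2·t^3 - 4·t^2 - 4·t - 3. Sustituyendo t = 1: x(1) = -11.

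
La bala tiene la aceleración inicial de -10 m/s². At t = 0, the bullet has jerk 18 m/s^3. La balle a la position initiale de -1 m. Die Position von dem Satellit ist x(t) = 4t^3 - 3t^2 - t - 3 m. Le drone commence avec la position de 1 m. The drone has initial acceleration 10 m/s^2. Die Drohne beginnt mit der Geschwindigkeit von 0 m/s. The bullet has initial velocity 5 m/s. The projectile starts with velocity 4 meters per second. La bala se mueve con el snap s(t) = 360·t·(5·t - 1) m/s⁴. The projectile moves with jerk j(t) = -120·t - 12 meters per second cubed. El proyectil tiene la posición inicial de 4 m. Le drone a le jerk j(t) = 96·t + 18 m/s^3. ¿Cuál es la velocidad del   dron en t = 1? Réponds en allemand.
Ausgehend von dem Ruck j(t) = 96·t + 18, nehmen wir 2 Integrale. Mit ∫j(t)dt und Anwendung von a(0) = 10, finden wir a(t) = 48·t^2 + 18·t + 10. Durch Integration von der Beschleunigung und Verwendung der Anfangsbedingung v(0) = 0, erhalten wir v(t) = t·(16·t^2 + 9·t + 10). Aus der Gleichung für die Geschwindigkeit v(t) = t·(16·t^2 + 9·t + 10), setzen wir t = 1 ein und erhalten v = 35.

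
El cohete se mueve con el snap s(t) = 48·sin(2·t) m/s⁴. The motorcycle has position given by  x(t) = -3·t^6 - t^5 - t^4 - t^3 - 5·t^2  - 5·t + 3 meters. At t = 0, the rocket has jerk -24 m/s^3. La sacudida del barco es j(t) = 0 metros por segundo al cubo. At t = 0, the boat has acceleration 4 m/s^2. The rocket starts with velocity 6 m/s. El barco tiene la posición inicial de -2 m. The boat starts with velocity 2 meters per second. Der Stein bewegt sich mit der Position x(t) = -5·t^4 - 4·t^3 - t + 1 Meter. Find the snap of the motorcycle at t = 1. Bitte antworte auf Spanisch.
Debemos derivar nuestra ecuación de la posición x(t) = -3·t^6 - t^5 - t^4 - t^3 - 5·t^2 - 5·t + 3 4 veces. Tomando d/dt de x(t), encontramos v(t) = -18·t^5 - 5·t^4 - 4·t^3 - 3·t^2 - 10·t - 5. La derivada de la velocidad da la aceleración: a(t) = -90·t^4 - 20·t^3 - 12·t^2 - 6·t - 10. Derivando la aceleración, obtenemos la sacudida: j(t) = -360·t^3 - 60·t^2 - 24·t - 6. Tomando d/dt de j(t), encontramos s(t) = -1080·t^2 - 120·t - 24. De la ecuación del snap s(t) = -1080·t^2 - 120·t - 24, sustituimos t = 1 para obtener s = -1224.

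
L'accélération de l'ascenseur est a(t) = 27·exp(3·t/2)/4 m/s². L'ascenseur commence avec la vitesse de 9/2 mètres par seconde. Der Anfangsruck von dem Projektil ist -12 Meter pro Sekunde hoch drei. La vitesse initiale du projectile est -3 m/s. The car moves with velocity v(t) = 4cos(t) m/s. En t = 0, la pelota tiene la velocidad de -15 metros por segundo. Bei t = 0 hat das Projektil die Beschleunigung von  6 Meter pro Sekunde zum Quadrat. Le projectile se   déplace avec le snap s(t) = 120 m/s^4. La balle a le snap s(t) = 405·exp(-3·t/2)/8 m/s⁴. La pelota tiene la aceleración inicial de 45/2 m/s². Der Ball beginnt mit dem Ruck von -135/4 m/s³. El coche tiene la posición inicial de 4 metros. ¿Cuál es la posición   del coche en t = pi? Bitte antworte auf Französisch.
En partant de la vitesse v(t) = 4·cos(t), nous prenons 1 primitive. La primitive de la vitesse est la position. En utilisant x(0) = 4, nous obtenons x(t) = 4·sin(t) + 4. En utilisant x(t) = 4·sin(t) + 4 et en substituant t = pi, nous trouvons x = 4.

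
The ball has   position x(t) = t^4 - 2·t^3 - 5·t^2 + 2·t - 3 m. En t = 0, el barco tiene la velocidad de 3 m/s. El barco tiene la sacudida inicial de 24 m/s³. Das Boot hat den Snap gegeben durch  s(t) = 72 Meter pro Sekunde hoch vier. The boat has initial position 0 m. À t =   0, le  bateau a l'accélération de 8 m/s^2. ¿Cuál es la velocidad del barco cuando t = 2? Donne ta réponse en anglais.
We need to integrate our snap equation s(t) = 72 3 times. Taking ∫s(t)dt and applying j(0) = 24, we find j(t) = 72·t + 24. Taking ∫j(t)dt and applying a(0) = 8, we find a(t) = 36·t^2 + 24·t + 8. Integrating acceleration and using the initial condition v(0) = 3, we get v(t) = 12·t^3 + 12·t^2 + 8·t + 3. Using v(t) = 12·t^3 + 12·t^2 + 8·t + 3 and substituting t = 2, we find v = 163.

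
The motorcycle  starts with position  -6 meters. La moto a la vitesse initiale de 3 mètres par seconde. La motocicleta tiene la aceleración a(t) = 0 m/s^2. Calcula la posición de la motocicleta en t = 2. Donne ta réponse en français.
Pour résoudre ceci, nous devons prendre 2 primitives de notre équation de l'accélération a(t) = 0. La primitive de l'accélération est la vitesse. En utilisant v(0) = 3, nous obtenons v(t) = 3. La primitive de la vitesse, avec x(0) = -6, donne la position: x(t) = 3·t - 6. Nous avons la position x(t) = 3·t - 6. En substituant t = 2: x(2) = 0.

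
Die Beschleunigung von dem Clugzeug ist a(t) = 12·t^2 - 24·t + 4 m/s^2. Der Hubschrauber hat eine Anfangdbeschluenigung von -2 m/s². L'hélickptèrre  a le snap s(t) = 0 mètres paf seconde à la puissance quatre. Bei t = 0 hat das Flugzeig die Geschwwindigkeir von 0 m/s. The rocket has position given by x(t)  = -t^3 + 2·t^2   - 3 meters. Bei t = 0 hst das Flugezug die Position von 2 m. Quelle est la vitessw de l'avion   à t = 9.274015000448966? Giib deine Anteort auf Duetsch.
Wir müssen das Integral unserer Gleichung für die Beschleunigung a(t) = 12·t^2 - 24·t + 4 1-mal finden. Durch Integration von der Beschleunigung und Verwendung der Anfangsbedingung v(0) = 0, erhalten wir v(t) = 4·t·(t^2 - 3·t + 1). Wir haben die Geschwindigkeit v(t) = 4·t·(t^2 - 3·t + 1). Durch Einsetzen von t = 9.274015000448966: v(9.274015000448966) = 2195.54178231726.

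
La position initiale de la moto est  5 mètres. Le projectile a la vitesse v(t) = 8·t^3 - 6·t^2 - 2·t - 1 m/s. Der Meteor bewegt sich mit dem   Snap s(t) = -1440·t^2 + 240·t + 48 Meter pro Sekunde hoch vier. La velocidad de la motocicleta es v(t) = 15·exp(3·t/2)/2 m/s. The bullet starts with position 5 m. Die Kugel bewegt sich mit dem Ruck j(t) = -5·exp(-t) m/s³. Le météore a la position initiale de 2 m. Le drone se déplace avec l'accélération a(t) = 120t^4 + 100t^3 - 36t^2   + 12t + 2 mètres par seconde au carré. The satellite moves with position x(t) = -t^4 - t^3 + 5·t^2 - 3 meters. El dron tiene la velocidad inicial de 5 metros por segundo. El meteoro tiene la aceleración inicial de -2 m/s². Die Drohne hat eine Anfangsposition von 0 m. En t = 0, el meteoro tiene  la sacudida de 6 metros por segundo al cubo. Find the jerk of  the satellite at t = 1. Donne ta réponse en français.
En partant de la position x(t) = -t^4 - t^3 + 5·t^2 - 3, nous prenons 3 dérivées. En prenant d/dt de x(t), nous trouvons v(t) = -4·t^3 - 3·t^2 + 10·t. En prenant d/dt de v(t), nous trouvons a(t) = -12·t^2 - 6·t + 10. La dérivée de l'accélération donne le jerk: j(t) = -24·t - 6. En utilisant j(t) = -24·t - 6 et en substituant t = 1, nous trouvons j = -30.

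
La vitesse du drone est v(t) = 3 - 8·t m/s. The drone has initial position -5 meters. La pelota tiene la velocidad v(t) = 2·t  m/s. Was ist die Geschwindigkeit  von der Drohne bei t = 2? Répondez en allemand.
Wir haben die Geschwindigkeit v(t) = 3 - 8·t. Durch Einsetzen von t = 2: v(2) = -13.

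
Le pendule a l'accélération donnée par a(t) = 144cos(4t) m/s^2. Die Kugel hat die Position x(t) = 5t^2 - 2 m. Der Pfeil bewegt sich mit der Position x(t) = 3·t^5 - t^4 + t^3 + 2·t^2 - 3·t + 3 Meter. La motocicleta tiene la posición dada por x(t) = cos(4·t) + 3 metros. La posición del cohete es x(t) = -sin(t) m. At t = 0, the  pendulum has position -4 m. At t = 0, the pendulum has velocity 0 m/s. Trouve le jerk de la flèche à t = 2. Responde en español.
Debemos derivar nuestra ecuación de la posición x(t) = 3·t^5 - t^4 + t^3 + 2·t^2 - 3·t + 3 3 veces. Tomando d/dt de x(t), encontramos v(t) = 15·t^4 - 4·t^3 + 3·t^2 + 4·t - 3. Tomando d/dt de v(t), encontramos a(t) = 60·t^3 - 12·t^2 + 6·t + 4. Tomando d/dt de a(t), encontramos j(t) = 180·t^2 - 24·t + 6. De la ecuación de la sacudida j(t) = 180·t^2 - 24·t + 6, sustituimos t = 2 para obtener j = 678.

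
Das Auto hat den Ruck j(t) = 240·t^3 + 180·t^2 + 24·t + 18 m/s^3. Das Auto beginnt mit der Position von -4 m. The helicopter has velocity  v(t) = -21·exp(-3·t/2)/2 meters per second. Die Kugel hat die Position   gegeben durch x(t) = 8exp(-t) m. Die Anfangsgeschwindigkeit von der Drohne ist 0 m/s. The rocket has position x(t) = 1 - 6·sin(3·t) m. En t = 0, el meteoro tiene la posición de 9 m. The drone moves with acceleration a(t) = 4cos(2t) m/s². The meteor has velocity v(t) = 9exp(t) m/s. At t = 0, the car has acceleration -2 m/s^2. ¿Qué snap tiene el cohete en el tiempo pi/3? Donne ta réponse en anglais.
Starting from position x(t) = 1 - 6·sin(3·t), we take 4 derivatives. Differentiating position, we get velocity: v(t) = -18·cos(3·t). The derivative of velocity gives acceleration: a(t) = 54·sin(3·t). Taking d/dt of a(t), we find j(t) = 162·cos(3·t). Differentiating jerk, we get snap: s(t) = -486·sin(3·t). We have snap s(t) = -486·sin(3·t). Substituting t = pi/3: s(pi/3) = 0.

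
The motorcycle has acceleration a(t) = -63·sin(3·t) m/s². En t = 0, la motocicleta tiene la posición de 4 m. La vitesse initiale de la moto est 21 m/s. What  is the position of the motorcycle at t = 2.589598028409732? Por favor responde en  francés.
En partant de l'accélération a(t) = -63·sin(3·t), nous prenons 2 intégrales. L'intégrale de l'accélération, avec v(0) = 21, donne la vitesse: v(t) = 21·cos(3·t). L'intégrale de la vitesse est la position. En utilisant x(0) = 4, nous obtenons x(t) = 7·sin(3·t) + 4. En utilisant x(t) = 7·sin(3·t) + 4 et en substituant t = 2.589598028409732, nous trouvons x = 10.9746161416731.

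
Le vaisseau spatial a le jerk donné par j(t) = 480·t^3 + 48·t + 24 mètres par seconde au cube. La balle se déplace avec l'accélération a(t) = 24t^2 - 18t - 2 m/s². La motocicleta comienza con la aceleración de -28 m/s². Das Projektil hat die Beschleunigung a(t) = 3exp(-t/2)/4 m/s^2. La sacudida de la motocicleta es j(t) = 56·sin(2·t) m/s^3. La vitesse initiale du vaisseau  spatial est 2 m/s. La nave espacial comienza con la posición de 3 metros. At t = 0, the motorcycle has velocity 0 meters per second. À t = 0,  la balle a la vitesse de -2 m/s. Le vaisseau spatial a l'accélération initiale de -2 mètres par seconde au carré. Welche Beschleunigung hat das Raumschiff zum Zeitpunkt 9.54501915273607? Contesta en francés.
Nous devons trouver l'intégrale de notre équation du jerk j(t) = 480·t^3 + 48·t + 24 1 fois. La primitive du jerk est l'accélération. En utilisant a(0) = -2, nous obtenons a(t) = 120·t^4 + 24·t^2 + 24·t - 2. En utilisant a(t) = 120·t^4 + 24·t^2 + 24·t - 2 et en substituant t = 9.54501915273607, nous trouvons a = 998480.453038270.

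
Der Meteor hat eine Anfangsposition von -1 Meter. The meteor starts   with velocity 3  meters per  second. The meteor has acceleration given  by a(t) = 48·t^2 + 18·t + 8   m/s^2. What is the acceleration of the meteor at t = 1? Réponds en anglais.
From the given acceleration equation a(t) = 48·t^2 + 18·t + 8, we substitute t = 1 to get a = 74.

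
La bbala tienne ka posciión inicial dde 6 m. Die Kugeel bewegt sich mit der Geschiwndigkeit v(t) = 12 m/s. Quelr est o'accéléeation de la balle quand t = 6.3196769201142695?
Nous devons dériver notre équation de la vitesse v(t) = 12 1 fois. En dérivant la vitesse, nous obtenons l'accélération: a(t) = 0. De l'équation de l'accélération a(t) = 0, nous substituons t = 6.3196769201142695 pour obtenir a = 0.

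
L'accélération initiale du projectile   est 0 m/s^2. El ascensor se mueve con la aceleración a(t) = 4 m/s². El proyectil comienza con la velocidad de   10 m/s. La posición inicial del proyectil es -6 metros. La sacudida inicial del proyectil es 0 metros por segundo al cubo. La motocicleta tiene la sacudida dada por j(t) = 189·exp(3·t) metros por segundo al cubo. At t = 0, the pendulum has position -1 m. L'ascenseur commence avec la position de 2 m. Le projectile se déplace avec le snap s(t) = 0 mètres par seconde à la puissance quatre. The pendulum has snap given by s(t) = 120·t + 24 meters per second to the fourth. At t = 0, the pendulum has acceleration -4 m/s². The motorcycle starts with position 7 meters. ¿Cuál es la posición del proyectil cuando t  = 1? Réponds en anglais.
Starting from snap s(t) = 0, we take 4 integrals. Taking ∫s(t)dt and applying j(0) = 0, we find j(t) = 0. Finding the antiderivative of j(t) and using a(0) = 0: a(t) = 0. The antiderivative of acceleration is velocity. Using v(0) = 10, we get v(t) = 10. The antiderivative of velocity is position. Using x(0) = -6, we get x(t) = 10·t - 6. From the given position equation x(t) = 10·t - 6, we substitute t = 1 to get x = 4.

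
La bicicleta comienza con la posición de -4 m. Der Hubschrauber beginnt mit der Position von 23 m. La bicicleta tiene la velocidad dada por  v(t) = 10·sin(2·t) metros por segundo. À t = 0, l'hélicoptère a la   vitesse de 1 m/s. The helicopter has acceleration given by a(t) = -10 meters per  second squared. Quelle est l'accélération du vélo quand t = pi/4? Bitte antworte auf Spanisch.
Para resolver esto, necesitamos tomar 1 derivada de nuestra ecuación de la velocidad v(t) = 10·sin(2·t). La derivada de la velocidad da la aceleración: a(t) = 20·cos(2·t). Usando a(t) = 20·cos(2·t) y sustituyendo t = pi/4, encontramos a = 0.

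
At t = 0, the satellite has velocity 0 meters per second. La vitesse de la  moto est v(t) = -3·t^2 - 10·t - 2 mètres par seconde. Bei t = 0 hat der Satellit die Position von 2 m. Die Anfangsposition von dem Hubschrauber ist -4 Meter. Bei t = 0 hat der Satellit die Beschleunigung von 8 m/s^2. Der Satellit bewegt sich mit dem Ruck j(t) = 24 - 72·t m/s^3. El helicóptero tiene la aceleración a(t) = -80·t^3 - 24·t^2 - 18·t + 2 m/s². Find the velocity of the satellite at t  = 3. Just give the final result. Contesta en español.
v(3) = -192.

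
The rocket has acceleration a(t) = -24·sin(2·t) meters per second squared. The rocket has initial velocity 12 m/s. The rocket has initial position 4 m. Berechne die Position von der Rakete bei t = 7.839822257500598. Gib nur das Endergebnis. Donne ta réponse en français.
À t = 7.839822257500598, x = 4.16988980832323.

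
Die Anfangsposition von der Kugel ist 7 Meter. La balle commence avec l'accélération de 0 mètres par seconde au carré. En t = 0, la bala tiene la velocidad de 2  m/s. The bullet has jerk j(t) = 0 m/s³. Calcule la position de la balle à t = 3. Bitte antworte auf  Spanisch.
Para resolver esto, necesitamos tomar 3 antiderivadas de nuestra ecuación de la sacudida j(t) = 0. La antiderivada de la sacudida, con a(0) = 0, da la aceleración: a(t) = 0. Integrando la aceleración y usando la condición inicial v(0) = 2, obtenemos v(t) = 2. Integrando la velocidad y usando la condición inicial x(0) = 7, obtenemos x(t) = 2·t + 7. De la ecuación de la posición x(t) = 2·t + 7, sustituimos t = 3 para obtener x = 13.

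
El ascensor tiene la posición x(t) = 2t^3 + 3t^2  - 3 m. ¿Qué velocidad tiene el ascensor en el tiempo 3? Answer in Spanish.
Partiendo de la posición x(t) = 2·t^3 + 3·t^2 - 3, tomamos 1 derivada. Tomando d/dt de x(t), encontramos v(t) = 6·t^2 + 6·t. Tenemos la velocidad v(t) = 6·t^2 + 6·t. Sustituyendo t = 3: v(3) = 72.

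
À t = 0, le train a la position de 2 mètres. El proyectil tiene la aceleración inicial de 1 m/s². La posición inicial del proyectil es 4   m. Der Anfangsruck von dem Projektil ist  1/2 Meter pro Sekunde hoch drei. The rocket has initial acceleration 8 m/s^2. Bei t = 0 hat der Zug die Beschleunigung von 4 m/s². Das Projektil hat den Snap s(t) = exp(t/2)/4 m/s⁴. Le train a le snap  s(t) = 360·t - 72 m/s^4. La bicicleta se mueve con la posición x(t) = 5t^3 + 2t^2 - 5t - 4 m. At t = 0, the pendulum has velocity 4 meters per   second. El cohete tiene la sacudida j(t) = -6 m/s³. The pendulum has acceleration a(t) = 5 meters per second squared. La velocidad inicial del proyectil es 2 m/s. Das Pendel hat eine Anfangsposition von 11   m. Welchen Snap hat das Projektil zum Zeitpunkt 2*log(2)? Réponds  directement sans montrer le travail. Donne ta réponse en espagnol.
El snap en t = 2*log(2) es s = 1/2.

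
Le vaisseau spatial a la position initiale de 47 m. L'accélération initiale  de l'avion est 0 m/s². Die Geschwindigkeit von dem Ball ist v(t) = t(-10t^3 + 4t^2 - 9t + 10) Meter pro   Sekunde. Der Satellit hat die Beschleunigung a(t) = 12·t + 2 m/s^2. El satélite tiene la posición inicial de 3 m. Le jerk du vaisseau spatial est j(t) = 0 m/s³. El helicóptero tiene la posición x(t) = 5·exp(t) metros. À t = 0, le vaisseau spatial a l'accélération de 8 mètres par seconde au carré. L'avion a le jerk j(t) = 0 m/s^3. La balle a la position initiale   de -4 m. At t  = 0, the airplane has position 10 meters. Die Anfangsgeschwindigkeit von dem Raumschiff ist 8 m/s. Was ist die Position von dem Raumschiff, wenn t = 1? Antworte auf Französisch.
Nous devons intégrer notre équation du jerk j(t) = 0 3 fois. En intégrant le jerk et en utilisant la condition initiale a(0) = 8, nous obtenons a(t) = 8. En intégrant l'accélération et en utilisant la condition initiale v(0) = 8, nous obtenons v(t) = 8·t + 8. En intégrant la vitesse et en utilisant la condition initiale x(0) = 47, nous obtenons x(t) = 4·t^2 + 8·t + 47. De l'équation de la position x(t) = 4·t^2 + 8·t + 47, nous substituons t = 1 pour obtenir x = 59.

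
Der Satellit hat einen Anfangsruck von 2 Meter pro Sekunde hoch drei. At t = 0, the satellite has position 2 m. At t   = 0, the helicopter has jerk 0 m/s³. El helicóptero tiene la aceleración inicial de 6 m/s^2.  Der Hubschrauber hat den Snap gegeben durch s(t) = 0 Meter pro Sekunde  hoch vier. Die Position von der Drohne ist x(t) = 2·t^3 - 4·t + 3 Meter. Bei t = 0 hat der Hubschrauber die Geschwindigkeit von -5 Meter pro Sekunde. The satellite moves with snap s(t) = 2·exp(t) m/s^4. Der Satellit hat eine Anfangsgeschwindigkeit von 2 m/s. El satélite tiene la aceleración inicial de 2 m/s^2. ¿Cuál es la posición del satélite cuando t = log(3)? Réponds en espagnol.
Debemos encontrar la antiderivada de nuestra ecuación del snap s(t) = 2·exp(t) 4 veces. La integral del snap es la sacudida. Usando j(0) = 2, obtenemos j(t) = 2·exp(t). Integrando la sacudida y usando la condición inicial a(0) = 2, obtenemos a(t) = 2·exp(t). Integrando la aceleración y usando la condición inicial v(0) = 2, obtenemos v(t) = 2·exp(t). La antiderivada de la velocidad, con x(0) = 2, da la posición: x(t) = 2·exp(t). Usando x(t) = 2·exp(t) y sustituyendo t = log(3), encontramos x = 6.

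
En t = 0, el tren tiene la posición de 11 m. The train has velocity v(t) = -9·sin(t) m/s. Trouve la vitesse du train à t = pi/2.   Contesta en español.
Tenemos la velocidad v(t) = -9·sin(t). Sustituyendo t = pi/2: v(pi/2) = -9.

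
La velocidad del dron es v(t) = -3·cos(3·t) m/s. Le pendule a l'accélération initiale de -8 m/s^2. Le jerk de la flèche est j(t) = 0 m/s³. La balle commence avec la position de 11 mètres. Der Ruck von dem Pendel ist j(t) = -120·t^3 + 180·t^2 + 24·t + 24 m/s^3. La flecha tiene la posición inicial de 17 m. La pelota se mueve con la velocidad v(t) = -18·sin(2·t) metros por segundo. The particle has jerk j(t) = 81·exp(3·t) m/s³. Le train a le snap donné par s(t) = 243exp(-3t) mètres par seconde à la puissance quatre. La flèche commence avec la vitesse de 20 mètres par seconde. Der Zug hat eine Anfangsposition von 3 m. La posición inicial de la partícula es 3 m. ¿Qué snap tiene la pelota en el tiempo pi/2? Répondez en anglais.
We must differentiate our velocity equation v(t) = -18·sin(2·t) 3 times. Differentiating velocity, we get acceleration: a(t) = -36·cos(2·t). Differentiating acceleration, we get jerk: j(t) = 72·sin(2·t). The derivative of jerk gives snap: s(t) = 144·cos(2·t). We have snap s(t) = 144·cos(2·t). Substituting t = pi/2: s(pi/2) = -144.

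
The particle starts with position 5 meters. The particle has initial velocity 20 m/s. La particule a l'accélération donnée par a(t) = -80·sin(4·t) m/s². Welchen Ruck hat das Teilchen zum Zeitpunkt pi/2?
Um dies zu lösen, müssen wir 1 Ableitung unserer Gleichung für die Beschleunigung a(t) = -80·sin(4·t) nehmen. Mit d/dt von a(t) finden wir j(t) = -320·cos(4·t). Mit j(t) = -320·cos(4·t) und Einsetzen von t = pi/2, finden wir j = -320.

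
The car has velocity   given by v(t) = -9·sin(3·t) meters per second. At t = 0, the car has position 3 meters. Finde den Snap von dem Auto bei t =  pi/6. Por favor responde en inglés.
Starting from velocity v(t) = -9·sin(3·t), we take 3 derivatives. The derivative of velocity gives acceleration: a(t) = -27·cos(3·t). Differentiating acceleration, we get jerk: j(t) = 81·sin(3·t). Differentiating jerk, we get snap: s(t) = 243·cos(3·t). We have snap s(t) = 243·cos(3·t). Substituting t = pi/6: s(pi/6) = 0.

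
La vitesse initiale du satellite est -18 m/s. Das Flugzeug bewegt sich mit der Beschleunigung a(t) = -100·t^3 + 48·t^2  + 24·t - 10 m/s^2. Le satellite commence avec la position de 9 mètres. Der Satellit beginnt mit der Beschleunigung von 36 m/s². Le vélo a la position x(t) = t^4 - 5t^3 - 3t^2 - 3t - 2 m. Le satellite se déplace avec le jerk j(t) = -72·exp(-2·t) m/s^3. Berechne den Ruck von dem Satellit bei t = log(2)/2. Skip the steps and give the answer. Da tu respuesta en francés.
La réponse est -36.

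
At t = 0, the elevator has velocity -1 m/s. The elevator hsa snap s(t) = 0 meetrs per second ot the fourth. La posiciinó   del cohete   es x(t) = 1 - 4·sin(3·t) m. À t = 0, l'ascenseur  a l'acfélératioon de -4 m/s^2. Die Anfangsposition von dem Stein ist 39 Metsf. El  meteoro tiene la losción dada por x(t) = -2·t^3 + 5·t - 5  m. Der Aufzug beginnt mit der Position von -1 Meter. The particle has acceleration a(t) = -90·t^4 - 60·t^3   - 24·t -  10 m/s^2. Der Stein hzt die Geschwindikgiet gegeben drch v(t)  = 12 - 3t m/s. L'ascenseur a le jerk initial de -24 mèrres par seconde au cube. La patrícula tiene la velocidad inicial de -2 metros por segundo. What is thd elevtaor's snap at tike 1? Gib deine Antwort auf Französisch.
De l'équation du snap s(t) = 0, nous substituons t = 1 pour obtenir s = 0.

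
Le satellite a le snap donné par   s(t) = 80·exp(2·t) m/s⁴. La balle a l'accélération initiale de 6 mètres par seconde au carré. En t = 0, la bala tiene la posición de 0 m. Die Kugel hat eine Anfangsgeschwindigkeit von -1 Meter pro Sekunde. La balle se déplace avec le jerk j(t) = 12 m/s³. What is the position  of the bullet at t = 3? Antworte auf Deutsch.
Um dies zu lösen, müssen wir 3 Integrale unserer Gleichung für den Ruck j(t) = 12 finden. Die Stammfunktion von dem Ruck ist die Beschleunigung. Mit a(0) = 6 erhalten wir a(t) = 12·t + 6. Mit ∫a(t)dt und Anwendung von v(0) = -1, finden wir v(t) = 6·t^2 + 6·t - 1. Die Stammfunktion von der Geschwindigkeit, mit x(0) = 0, ergibt die Position: x(t) = 2·t^3 + 3·t^2 - t. Mit x(t) = 2·t^3 + 3·t^2 - t und Einsetzen von t = 3, finden wir x = 78.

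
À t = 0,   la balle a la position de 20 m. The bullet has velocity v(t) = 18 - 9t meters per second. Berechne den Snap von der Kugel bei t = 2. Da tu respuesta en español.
Partiendo de la velocidad v(t) = 18 - 9·t, tomamos 3 derivadas. Derivando la velocidad, obtenemos la aceleración: a(t) = -9. Tomando d/dt de a(t), encontramos j(t) = 0. La derivada de la sacudida da el snap: s(t) = 0. Tenemos el snap s(t) = 0. Sustituyendo t = 2: s(2) = 0.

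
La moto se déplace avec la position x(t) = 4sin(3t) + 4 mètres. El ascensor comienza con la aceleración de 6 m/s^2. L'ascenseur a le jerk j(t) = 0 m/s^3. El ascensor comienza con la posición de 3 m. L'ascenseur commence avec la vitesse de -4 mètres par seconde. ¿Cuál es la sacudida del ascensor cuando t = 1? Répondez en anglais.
From the given jerk equation j(t) = 0, we substitute t = 1 to get j = 0.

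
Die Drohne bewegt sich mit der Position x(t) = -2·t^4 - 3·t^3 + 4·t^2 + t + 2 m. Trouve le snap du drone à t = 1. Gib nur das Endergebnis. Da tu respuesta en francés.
s(1) = -48.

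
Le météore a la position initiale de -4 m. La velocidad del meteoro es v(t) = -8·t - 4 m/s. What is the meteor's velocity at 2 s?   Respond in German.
Mit v(t) = -8·t - 4 und Einsetzen von t = 2, finden wir v = -20.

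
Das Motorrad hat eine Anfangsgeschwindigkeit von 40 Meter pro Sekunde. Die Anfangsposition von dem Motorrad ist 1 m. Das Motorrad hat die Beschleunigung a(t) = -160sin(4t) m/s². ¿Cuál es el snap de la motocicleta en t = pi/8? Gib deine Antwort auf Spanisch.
Debemos derivar nuestra ecuación de la aceleración a(t) = -160·sin(4·t) 2 veces. Derivando la aceleración, obtenemos la sacudida: j(t) = -640·cos(4·t). Derivando la sacudida, obtenemos el snap: s(t) = 2560·sin(4·t). Usando s(t) = 2560·sin(4·t) y sustituyendo t = pi/8, encontramos s = 2560.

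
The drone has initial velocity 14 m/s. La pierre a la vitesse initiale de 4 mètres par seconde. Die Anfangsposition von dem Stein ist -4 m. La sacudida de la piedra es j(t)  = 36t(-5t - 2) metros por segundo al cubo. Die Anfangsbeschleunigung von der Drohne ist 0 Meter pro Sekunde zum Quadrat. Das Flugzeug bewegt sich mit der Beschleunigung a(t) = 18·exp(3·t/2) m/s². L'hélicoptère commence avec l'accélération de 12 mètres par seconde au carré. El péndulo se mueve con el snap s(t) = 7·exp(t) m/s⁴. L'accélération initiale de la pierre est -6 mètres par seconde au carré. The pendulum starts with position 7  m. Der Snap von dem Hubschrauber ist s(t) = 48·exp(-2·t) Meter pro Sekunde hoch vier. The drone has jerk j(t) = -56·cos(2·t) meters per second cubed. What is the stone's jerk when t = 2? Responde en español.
De la ecuación de la sacudida j(t) = 36·t·(-5·t - 2), sustituimos t = 2 para obtener j = -864.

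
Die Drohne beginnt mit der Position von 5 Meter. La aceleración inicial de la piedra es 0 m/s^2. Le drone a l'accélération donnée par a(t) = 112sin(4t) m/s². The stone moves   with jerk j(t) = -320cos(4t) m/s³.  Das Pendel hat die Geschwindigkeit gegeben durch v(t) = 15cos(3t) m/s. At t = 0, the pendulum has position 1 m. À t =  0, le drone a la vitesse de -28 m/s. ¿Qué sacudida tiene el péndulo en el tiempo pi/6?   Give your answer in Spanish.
Partiendo de la velocidad v(t) = 15·cos(3·t), tomamos 2 derivadas. Derivando la velocidad, obtenemos la aceleración: a(t) = -45·sin(3·t). La derivada de la aceleración da la sacudida: j(t) = -135·cos(3·t). De la ecuación de la sacudida j(t) = -135·cos(3·t), sustituimos t = pi/6 para obtener j = 0.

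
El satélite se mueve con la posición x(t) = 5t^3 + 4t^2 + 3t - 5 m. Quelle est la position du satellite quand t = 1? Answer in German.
Mit x(t) = 5·t^3 + 4·t^2 + 3·t - 5 und Einsetzen von t = 1, finden wir x = 7.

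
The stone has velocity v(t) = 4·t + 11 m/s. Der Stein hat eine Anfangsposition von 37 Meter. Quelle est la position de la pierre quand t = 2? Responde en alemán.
Um dies zu lösen, müssen wir 1 Integral unserer Gleichung für die Geschwindigkeit v(t) = 4·t + 11 finden. Das Integral von der Geschwindigkeit ist die Position. Mit x(0) = 37 erhalten wir x(t) = 2·t^2 + 11·t + 37. Wir haben die Position x(t) = 2·t^2 + 11·t + 37. Durch Einsetzen von t = 2: x(2) = 67.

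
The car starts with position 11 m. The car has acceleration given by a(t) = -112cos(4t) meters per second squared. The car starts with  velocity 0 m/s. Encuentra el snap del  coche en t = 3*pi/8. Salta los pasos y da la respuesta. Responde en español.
s(3*pi/8) = 0.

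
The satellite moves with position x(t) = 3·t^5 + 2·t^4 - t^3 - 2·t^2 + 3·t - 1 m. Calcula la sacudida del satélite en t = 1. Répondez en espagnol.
Debemos derivar nuestra ecuación de la posición x(t) = 3·t^5 + 2·t^4 - t^3 - 2·t^2 + 3·t - 1 3 veces. Tomando d/dt de x(t), encontramos v(t) = 15·t^4 + 8·t^3 - 3·t^2 - 4·t + 3. Tomando d/dt de v(t), encontramos a(t) = 60·t^3 + 24·t^2 - 6·t - 4. Derivando la aceleración, obtenemos la sacudida: j(t) = 180·t^2 + 48·t - 6. Tenemos la sacudida j(t) = 180·t^2 + 48·t - 6. Sustituyendo t = 1: j(1) = 222.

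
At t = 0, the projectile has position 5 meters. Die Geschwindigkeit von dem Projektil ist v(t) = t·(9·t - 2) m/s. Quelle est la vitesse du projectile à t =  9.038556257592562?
En utilisant v(t) = t·(9·t - 2) et en substituant t = 9.038556257592562, nous trouvons v = 717.182380479806.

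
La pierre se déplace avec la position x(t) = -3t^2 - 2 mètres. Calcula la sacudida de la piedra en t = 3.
Partiendo de la posición x(t) = -3·t^2 - 2, tomamos 3 derivadas. Derivando la posición, obtenemos la velocidad: v(t) = -6·t. Tomando d/dt de v(t), encontramos a(t) = -6. Derivando la aceleración, obtenemos la sacudida: j(t) = 0. Tenemos la sacudida j(t) = 0. Sustituyendo t = 3: j(3) = 0.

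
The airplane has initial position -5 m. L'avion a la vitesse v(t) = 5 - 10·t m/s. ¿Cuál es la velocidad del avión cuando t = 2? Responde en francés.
Nous avons la vitesse v(t) = 5 - 10·t. En substituant t = 2: v(2) = -15.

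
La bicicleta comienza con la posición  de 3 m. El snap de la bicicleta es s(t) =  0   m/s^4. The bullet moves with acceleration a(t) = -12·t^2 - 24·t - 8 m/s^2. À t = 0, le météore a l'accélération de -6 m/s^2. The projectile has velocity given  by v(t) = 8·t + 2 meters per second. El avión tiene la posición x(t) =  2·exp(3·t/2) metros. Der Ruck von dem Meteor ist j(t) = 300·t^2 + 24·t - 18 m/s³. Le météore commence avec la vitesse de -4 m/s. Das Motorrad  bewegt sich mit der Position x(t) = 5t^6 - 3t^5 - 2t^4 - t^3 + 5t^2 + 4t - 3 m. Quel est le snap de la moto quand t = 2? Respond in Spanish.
Partiendo de la posición x(t) = 5·t^6 - 3·t^5 - 2·t^4 - t^3 + 5·t^2 + 4·t - 3, tomamos 4 derivadas. Tomando d/dt de x(t), encontramos v(t) = 30·t^5 - 15·t^4 - 8·t^3 - 3·t^2 + 10·t + 4. La derivada de la velocidad da la aceleración: a(t) = 150·t^4 - 60·t^3 - 24·t^2 - 6·t + 10. Derivando la aceleración, obtenemos la sacudida: j(t) = 600·t^3 - 180·t^2 - 48·t - 6. Derivando la sacudida, obtenemos el snap: s(t) = 1800·t^2 - 360·t - 48. Usando s(t) = 1800·t^2 - 360·t - 48 y sustituyendo t = 2, encontramos s = 6432.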